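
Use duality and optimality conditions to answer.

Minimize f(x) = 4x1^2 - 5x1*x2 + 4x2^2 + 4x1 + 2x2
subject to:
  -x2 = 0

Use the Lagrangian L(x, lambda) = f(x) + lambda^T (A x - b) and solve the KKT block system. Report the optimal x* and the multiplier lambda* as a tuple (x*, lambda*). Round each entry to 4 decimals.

Form the Lagrangian:
  L(x, lambda) = (1/2) x^T Q x + c^T x + lambda^T (A x - b)
Stationarity (grad_x L = 0): Q x + c + A^T lambda = 0.
Primal feasibility: A x = b.

This gives the KKT block system:
  [ Q   A^T ] [ x     ]   [-c ]
  [ A    0  ] [ lambda ] = [ b ]

Solving the linear system:
  x*      = (-0.5, 0)
  lambda* = (4.5)
  f(x*)   = -1

x* = (-0.5, 0), lambda* = (4.5)


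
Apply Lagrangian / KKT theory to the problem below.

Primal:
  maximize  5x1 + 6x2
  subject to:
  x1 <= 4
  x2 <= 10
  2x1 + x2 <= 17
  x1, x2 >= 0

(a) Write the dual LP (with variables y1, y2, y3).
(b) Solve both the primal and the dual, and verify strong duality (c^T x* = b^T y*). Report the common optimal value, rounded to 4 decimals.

The standard primal-dual pair for 'max c^T x s.t. A x <= b, x >= 0' is:
  Dual:  min b^T y  s.t.  A^T y >= c,  y >= 0.

So the dual LP is:
  minimize  4y1 + 10y2 + 17y3
  subject to:
    y1 + 2y3 >= 5
    y2 + y3 >= 6
    y1, y2, y3 >= 0

Solving the primal: x* = (3.5, 10).
  primal value c^T x* = 77.5.
Solving the dual: y* = (0, 3.5, 2.5).
  dual value b^T y* = 77.5.
Strong duality: c^T x* = b^T y*. Confirmed.

77.5


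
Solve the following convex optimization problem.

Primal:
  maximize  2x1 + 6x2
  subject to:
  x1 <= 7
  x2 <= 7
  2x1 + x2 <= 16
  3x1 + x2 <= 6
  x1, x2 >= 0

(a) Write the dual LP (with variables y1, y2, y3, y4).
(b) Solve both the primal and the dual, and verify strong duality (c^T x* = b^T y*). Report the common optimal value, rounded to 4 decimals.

The standard primal-dual pair for 'max c^T x s.t. A x <= b, x >= 0' is:
  Dual:  min b^T y  s.t.  A^T y >= c,  y >= 0.

So the dual LP is:
  minimize  7y1 + 7y2 + 16y3 + 6y4
  subject to:
    y1 + 2y3 + 3y4 >= 2
    y2 + y3 + y4 >= 6
    y1, y2, y3, y4 >= 0

Solving the primal: x* = (0, 6).
  primal value c^T x* = 36.
Solving the dual: y* = (0, 0, 0, 6).
  dual value b^T y* = 36.
Strong duality: c^T x* = b^T y*. Confirmed.

36


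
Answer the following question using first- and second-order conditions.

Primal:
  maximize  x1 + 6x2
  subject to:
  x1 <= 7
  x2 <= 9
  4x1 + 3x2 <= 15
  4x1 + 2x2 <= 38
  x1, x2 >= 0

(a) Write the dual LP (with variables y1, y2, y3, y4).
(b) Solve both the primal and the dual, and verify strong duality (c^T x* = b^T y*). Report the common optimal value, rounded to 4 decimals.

The standard primal-dual pair for 'max c^T x s.t. A x <= b, x >= 0' is:
  Dual:  min b^T y  s.t.  A^T y >= c,  y >= 0.

So the dual LP is:
  minimize  7y1 + 9y2 + 15y3 + 38y4
  subject to:
    y1 + 4y3 + 4y4 >= 1
    y2 + 3y3 + 2y4 >= 6
    y1, y2, y3, y4 >= 0

Solving the primal: x* = (0, 5).
  primal value c^T x* = 30.
Solving the dual: y* = (0, 0, 2, 0).
  dual value b^T y* = 30.
Strong duality: c^T x* = b^T y*. Confirmed.

30


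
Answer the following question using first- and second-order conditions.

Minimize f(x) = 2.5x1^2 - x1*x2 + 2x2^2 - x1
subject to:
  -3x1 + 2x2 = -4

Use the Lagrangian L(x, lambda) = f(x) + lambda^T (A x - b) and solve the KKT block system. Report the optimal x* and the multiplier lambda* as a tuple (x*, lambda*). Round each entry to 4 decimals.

Form the Lagrangian:
  L(x, lambda) = (1/2) x^T Q x + c^T x + lambda^T (A x - b)
Stationarity (grad_x L = 0): Q x + c + A^T lambda = 0.
Primal feasibility: A x = b.

This gives the KKT block system:
  [ Q   A^T ] [ x     ]   [-c ]
  [ A    0  ] [ lambda ] = [ b ]

Solving the linear system:
  x*      = (1, -0.5)
  lambda* = (1.5)
  f(x*)   = 2.5

x* = (1, -0.5), lambda* = (1.5)


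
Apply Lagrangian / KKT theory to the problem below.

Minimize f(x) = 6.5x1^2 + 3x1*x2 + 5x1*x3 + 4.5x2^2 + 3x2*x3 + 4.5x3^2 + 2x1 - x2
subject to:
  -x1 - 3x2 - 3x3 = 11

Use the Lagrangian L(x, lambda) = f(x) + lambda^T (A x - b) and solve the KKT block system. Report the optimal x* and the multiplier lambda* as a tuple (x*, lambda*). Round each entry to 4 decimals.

Form the Lagrangian:
  L(x, lambda) = (1/2) x^T Q x + c^T x + lambda^T (A x - b)
Stationarity (grad_x L = 0): Q x + c + A^T lambda = 0.
Primal feasibility: A x = b.

This gives the KKT block system:
  [ Q   A^T ] [ x     ]   [-c ]
  [ A    0  ] [ lambda ] = [ b ]

Solving the linear system:
  x*      = (0.5, -1.75, -2.0833)
  lambda* = (-7.1667)
  f(x*)   = 40.7917

x* = (0.5, -1.75, -2.0833), lambda* = (-7.1667)


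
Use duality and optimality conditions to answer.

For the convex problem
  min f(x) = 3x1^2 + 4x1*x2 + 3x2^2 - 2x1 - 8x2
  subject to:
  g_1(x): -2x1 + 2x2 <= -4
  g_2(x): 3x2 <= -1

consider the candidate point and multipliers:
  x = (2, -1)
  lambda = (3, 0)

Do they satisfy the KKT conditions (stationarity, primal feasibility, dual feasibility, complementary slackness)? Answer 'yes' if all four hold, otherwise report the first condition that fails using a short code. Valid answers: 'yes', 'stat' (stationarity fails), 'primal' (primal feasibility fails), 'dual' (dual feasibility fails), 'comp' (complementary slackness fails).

Gradient of f: grad f(x) = Q x + c = (6, -6)
Constraint values g_i(x) = a_i^T x - b_i:
  g_1((2, -1)) = -2
  g_2((2, -1)) = -2
Stationarity residual: grad f(x) + sum_i lambda_i a_i = (0, 0)
  -> stationarity OK
Primal feasibility (all g_i <= 0): OK
Dual feasibility (all lambda_i >= 0): OK
Complementary slackness (lambda_i * g_i(x) = 0 for all i): FAILS

Verdict: the first failing condition is complementary_slackness -> comp.

comp


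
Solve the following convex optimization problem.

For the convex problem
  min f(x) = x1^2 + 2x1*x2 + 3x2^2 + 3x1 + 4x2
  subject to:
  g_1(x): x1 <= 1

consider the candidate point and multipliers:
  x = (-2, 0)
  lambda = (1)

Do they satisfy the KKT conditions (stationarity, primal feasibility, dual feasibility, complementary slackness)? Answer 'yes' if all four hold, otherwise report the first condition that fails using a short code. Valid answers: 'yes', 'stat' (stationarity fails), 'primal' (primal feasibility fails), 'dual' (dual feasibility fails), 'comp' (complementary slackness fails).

Gradient of f: grad f(x) = Q x + c = (-1, 0)
Constraint values g_i(x) = a_i^T x - b_i:
  g_1((-2, 0)) = -3
Stationarity residual: grad f(x) + sum_i lambda_i a_i = (0, 0)
  -> stationarity OK
Primal feasibility (all g_i <= 0): OK
Dual feasibility (all lambda_i >= 0): OK
Complementary slackness (lambda_i * g_i(x) = 0 for all i): FAILS

Verdict: the first failing condition is complementary_slackness -> comp.

comp


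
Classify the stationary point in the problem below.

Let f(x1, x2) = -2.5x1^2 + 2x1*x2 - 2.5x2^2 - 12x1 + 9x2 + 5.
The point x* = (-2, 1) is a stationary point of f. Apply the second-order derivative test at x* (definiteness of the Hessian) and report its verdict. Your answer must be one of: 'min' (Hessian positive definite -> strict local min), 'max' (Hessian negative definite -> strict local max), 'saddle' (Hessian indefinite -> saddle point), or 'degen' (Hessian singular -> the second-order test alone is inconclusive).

Compute the Hessian H = grad^2 f:
  H = [[-5, 2], [2, -5]]
Verify stationarity: grad f(x*) = H x* + g = (0, 0).
Eigenvalues of H: -7, -3.
Both eigenvalues < 0, so H is negative definite -> x* is a strict local max.

max


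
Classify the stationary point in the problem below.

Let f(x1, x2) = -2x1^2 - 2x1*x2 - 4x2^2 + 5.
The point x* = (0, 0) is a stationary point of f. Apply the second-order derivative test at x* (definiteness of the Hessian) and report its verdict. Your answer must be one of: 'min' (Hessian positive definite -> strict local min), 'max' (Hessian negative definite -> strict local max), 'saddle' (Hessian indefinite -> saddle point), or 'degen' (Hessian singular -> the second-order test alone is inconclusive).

Compute the Hessian H = grad^2 f:
  H = [[-4, -2], [-2, -8]]
Verify stationarity: grad f(x*) = H x* + g = (0, 0).
Eigenvalues of H: -8.8284, -3.1716.
Both eigenvalues < 0, so H is negative definite -> x* is a strict local max.

max


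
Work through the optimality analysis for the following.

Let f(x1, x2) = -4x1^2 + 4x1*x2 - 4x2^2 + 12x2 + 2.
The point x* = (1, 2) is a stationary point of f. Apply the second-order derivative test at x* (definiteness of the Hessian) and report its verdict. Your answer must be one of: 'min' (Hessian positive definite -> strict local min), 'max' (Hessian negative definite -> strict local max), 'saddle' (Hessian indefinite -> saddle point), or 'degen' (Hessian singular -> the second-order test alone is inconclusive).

Compute the Hessian H = grad^2 f:
  H = [[-8, 4], [4, -8]]
Verify stationarity: grad f(x*) = H x* + g = (0, 0).
Eigenvalues of H: -12, -4.
Both eigenvalues < 0, so H is negative definite -> x* is a strict local max.

max


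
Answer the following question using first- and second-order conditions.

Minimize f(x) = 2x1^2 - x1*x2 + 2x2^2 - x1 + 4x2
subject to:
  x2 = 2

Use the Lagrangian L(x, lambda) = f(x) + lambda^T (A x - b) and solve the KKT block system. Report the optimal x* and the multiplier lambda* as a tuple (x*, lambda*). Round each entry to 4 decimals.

Form the Lagrangian:
  L(x, lambda) = (1/2) x^T Q x + c^T x + lambda^T (A x - b)
Stationarity (grad_x L = 0): Q x + c + A^T lambda = 0.
Primal feasibility: A x = b.

This gives the KKT block system:
  [ Q   A^T ] [ x     ]   [-c ]
  [ A    0  ] [ lambda ] = [ b ]

Solving the linear system:
  x*      = (0.75, 2)
  lambda* = (-11.25)
  f(x*)   = 14.875

x* = (0.75, 2), lambda* = (-11.25)


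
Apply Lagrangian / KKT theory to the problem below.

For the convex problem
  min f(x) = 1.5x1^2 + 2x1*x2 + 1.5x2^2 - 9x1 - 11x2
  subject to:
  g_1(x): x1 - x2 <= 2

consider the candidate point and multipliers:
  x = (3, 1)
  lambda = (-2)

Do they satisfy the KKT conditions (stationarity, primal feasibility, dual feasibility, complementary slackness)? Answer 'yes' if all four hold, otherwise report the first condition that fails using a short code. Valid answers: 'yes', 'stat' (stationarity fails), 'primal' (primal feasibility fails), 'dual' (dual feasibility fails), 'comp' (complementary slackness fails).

Gradient of f: grad f(x) = Q x + c = (2, -2)
Constraint values g_i(x) = a_i^T x - b_i:
  g_1((3, 1)) = 0
Stationarity residual: grad f(x) + sum_i lambda_i a_i = (0, 0)
  -> stationarity OK
Primal feasibility (all g_i <= 0): OK
Dual feasibility (all lambda_i >= 0): FAILS
Complementary slackness (lambda_i * g_i(x) = 0 for all i): OK

Verdict: the first failing condition is dual_feasibility -> dual.

dual


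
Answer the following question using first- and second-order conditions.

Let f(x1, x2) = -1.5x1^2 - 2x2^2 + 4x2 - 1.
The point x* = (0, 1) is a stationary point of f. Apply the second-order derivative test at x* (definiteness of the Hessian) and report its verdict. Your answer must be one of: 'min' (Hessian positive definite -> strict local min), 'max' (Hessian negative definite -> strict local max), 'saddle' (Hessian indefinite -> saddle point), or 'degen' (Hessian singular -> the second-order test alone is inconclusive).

Compute the Hessian H = grad^2 f:
  H = [[-3, 0], [0, -4]]
Verify stationarity: grad f(x*) = H x* + g = (0, 0).
Eigenvalues of H: -4, -3.
Both eigenvalues < 0, so H is negative definite -> x* is a strict local max.

max


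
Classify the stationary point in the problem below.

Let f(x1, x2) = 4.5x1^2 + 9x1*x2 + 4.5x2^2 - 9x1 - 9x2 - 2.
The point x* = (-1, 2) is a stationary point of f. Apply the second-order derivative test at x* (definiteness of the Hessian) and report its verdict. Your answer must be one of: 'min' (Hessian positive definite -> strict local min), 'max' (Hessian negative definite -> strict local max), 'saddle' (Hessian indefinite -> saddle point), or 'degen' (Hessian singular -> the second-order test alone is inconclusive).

Compute the Hessian H = grad^2 f:
  H = [[9, 9], [9, 9]]
Verify stationarity: grad f(x*) = H x* + g = (0, 0).
Eigenvalues of H: 0, 18.
H has a zero eigenvalue (singular; positive semidefinite but not definite), so H is neither positive definite, negative definite, nor indefinite. The second-order test alone is inconclusive -> degen.
(Indeed, f is constant along the null direction of H through x*, so x* is not a strict local extremum.)

degen


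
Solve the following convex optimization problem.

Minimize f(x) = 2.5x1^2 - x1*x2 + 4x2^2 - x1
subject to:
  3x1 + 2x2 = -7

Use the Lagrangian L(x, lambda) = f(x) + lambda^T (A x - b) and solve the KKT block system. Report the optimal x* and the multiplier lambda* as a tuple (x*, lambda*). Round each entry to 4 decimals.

Form the Lagrangian:
  L(x, lambda) = (1/2) x^T Q x + c^T x + lambda^T (A x - b)
Stationarity (grad_x L = 0): Q x + c + A^T lambda = 0.
Primal feasibility: A x = b.

This gives the KKT block system:
  [ Q   A^T ] [ x     ]   [-c ]
  [ A    0  ] [ lambda ] = [ b ]

Solving the linear system:
  x*      = (-1.7115, -0.9327)
  lambda* = (2.875)
  f(x*)   = 10.9183

x* = (-1.7115, -0.9327), lambda* = (2.875)


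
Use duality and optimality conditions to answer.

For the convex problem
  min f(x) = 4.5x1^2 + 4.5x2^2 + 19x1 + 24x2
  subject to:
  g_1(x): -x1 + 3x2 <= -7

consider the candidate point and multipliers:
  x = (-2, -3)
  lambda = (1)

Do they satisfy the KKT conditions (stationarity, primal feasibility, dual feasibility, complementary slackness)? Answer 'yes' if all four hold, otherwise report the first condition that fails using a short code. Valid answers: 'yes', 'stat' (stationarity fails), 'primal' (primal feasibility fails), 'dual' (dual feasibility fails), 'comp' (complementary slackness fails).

Gradient of f: grad f(x) = Q x + c = (1, -3)
Constraint values g_i(x) = a_i^T x - b_i:
  g_1((-2, -3)) = 0
Stationarity residual: grad f(x) + sum_i lambda_i a_i = (0, 0)
  -> stationarity OK
Primal feasibility (all g_i <= 0): OK
Dual feasibility (all lambda_i >= 0): OK
Complementary slackness (lambda_i * g_i(x) = 0 for all i): OK

Verdict: yes, KKT holds.

yes


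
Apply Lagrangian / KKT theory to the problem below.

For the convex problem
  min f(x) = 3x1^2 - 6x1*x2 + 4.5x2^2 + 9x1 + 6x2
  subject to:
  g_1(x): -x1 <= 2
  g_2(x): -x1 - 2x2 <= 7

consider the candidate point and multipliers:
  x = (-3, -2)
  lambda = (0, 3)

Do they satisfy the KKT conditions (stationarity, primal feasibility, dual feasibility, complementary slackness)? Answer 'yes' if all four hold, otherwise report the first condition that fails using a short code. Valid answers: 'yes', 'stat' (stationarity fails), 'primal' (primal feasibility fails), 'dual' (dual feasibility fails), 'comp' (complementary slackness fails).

Gradient of f: grad f(x) = Q x + c = (3, 6)
Constraint values g_i(x) = a_i^T x - b_i:
  g_1((-3, -2)) = 1
  g_2((-3, -2)) = 0
Stationarity residual: grad f(x) + sum_i lambda_i a_i = (0, 0)
  -> stationarity OK
Primal feasibility (all g_i <= 0): FAILS
Dual feasibility (all lambda_i >= 0): OK
Complementary slackness (lambda_i * g_i(x) = 0 for all i): OK

Verdict: the first failing condition is primal_feasibility -> primal.

primal


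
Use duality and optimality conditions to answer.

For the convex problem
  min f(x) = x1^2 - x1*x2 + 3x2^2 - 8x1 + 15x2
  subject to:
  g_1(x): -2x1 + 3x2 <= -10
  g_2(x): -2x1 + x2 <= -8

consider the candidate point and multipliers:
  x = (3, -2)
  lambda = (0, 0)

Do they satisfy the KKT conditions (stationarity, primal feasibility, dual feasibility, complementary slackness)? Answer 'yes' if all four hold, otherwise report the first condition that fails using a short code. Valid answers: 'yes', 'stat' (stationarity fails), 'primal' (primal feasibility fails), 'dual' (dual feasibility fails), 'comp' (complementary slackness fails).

Gradient of f: grad f(x) = Q x + c = (0, 0)
Constraint values g_i(x) = a_i^T x - b_i:
  g_1((3, -2)) = -2
  g_2((3, -2)) = 0
Stationarity residual: grad f(x) + sum_i lambda_i a_i = (0, 0)
  -> stationarity OK
Primal feasibility (all g_i <= 0): OK
Dual feasibility (all lambda_i >= 0): OK
Complementary slackness (lambda_i * g_i(x) = 0 for all i): OK

Verdict: yes, KKT holds.

yes


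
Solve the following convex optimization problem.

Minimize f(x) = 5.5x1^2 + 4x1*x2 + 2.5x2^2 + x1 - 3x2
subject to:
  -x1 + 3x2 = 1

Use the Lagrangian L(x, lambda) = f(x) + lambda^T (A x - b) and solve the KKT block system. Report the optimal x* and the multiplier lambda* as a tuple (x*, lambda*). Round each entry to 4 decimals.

Form the Lagrangian:
  L(x, lambda) = (1/2) x^T Q x + c^T x + lambda^T (A x - b)
Stationarity (grad_x L = 0): Q x + c + A^T lambda = 0.
Primal feasibility: A x = b.

This gives the KKT block system:
  [ Q   A^T ] [ x     ]   [-c ]
  [ A    0  ] [ lambda ] = [ b ]

Solving the linear system:
  x*      = (-0.1328, 0.2891)
  lambda* = (0.6953)
  f(x*)   = -0.8477

x* = (-0.1328, 0.2891), lambda* = (0.6953)


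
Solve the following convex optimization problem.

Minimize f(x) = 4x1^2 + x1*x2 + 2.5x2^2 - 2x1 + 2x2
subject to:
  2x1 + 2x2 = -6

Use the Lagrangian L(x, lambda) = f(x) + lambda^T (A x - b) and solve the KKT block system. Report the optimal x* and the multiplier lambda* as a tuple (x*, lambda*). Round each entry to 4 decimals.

Form the Lagrangian:
  L(x, lambda) = (1/2) x^T Q x + c^T x + lambda^T (A x - b)
Stationarity (grad_x L = 0): Q x + c + A^T lambda = 0.
Primal feasibility: A x = b.

This gives the KKT block system:
  [ Q   A^T ] [ x     ]   [-c ]
  [ A    0  ] [ lambda ] = [ b ]

Solving the linear system:
  x*      = (-0.7273, -2.2727)
  lambda* = (5.0455)
  f(x*)   = 13.5909

x* = (-0.7273, -2.2727), lambda* = (5.0455)


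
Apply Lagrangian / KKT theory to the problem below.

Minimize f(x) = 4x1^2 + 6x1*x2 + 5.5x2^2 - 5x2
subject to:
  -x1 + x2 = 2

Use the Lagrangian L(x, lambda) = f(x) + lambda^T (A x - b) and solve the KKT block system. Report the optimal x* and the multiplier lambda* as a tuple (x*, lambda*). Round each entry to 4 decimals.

Form the Lagrangian:
  L(x, lambda) = (1/2) x^T Q x + c^T x + lambda^T (A x - b)
Stationarity (grad_x L = 0): Q x + c + A^T lambda = 0.
Primal feasibility: A x = b.

This gives the KKT block system:
  [ Q   A^T ] [ x     ]   [-c ]
  [ A    0  ] [ lambda ] = [ b ]

Solving the linear system:
  x*      = (-0.9355, 1.0645)
  lambda* = (-1.0968)
  f(x*)   = -1.5645

x* = (-0.9355, 1.0645), lambda* = (-1.0968)


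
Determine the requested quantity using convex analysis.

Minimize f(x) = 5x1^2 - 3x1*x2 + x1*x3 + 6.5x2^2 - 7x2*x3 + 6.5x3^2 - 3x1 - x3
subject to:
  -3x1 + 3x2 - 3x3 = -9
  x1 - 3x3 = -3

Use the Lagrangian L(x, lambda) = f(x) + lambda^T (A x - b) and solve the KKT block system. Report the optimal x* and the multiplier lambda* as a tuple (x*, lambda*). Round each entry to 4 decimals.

Form the Lagrangian:
  L(x, lambda) = (1/2) x^T Q x + c^T x + lambda^T (A x - b)
Stationarity (grad_x L = 0): Q x + c + A^T lambda = 0.
Primal feasibility: A x = b.

This gives the KKT block system:
  [ Q   A^T ] [ x     ]   [-c ]
  [ A    0  ] [ lambda ] = [ b ]

Solving the linear system:
  x*      = (1.4921, -0.0106, 1.4974)
  lambda* = (5.0317, 1.6455)
  f(x*)   = 22.1243

x* = (1.4921, -0.0106, 1.4974), lambda* = (5.0317, 1.6455)


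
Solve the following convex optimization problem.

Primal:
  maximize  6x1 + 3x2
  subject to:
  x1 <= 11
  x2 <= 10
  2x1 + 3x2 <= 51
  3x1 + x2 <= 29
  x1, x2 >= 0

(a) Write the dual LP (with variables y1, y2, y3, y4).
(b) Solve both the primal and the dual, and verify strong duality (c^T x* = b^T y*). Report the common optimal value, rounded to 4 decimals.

The standard primal-dual pair for 'max c^T x s.t. A x <= b, x >= 0' is:
  Dual:  min b^T y  s.t.  A^T y >= c,  y >= 0.

So the dual LP is:
  minimize  11y1 + 10y2 + 51y3 + 29y4
  subject to:
    y1 + 2y3 + 3y4 >= 6
    y2 + 3y3 + y4 >= 3
    y1, y2, y3, y4 >= 0

Solving the primal: x* = (6.3333, 10).
  primal value c^T x* = 68.
Solving the dual: y* = (0, 1, 0, 2).
  dual value b^T y* = 68.
Strong duality: c^T x* = b^T y*. Confirmed.

68


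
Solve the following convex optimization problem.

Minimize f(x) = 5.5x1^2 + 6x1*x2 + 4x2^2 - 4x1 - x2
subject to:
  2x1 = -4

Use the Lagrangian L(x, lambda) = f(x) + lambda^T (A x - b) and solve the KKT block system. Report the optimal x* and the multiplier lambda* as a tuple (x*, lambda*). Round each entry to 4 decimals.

Form the Lagrangian:
  L(x, lambda) = (1/2) x^T Q x + c^T x + lambda^T (A x - b)
Stationarity (grad_x L = 0): Q x + c + A^T lambda = 0.
Primal feasibility: A x = b.

This gives the KKT block system:
  [ Q   A^T ] [ x     ]   [-c ]
  [ A    0  ] [ lambda ] = [ b ]

Solving the linear system:
  x*      = (-2, 1.625)
  lambda* = (8.125)
  f(x*)   = 19.4375

x* = (-2, 1.625), lambda* = (8.125)


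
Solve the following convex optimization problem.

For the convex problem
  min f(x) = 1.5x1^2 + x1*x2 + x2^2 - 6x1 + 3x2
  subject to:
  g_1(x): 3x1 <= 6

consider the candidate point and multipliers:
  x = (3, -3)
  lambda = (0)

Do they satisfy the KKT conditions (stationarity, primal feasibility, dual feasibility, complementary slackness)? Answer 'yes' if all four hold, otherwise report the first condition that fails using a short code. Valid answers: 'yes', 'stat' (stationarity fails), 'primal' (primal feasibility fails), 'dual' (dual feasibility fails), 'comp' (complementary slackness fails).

Gradient of f: grad f(x) = Q x + c = (0, 0)
Constraint values g_i(x) = a_i^T x - b_i:
  g_1((3, -3)) = 3
Stationarity residual: grad f(x) + sum_i lambda_i a_i = (0, 0)
  -> stationarity OK
Primal feasibility (all g_i <= 0): FAILS
Dual feasibility (all lambda_i >= 0): OK
Complementary slackness (lambda_i * g_i(x) = 0 for all i): OK

Verdict: the first failing condition is primal_feasibility -> primal.

primal


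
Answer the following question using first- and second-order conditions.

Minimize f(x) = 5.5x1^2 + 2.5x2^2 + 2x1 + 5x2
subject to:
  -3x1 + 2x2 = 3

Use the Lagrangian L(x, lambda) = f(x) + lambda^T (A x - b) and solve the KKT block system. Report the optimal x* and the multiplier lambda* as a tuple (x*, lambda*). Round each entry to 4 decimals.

Form the Lagrangian:
  L(x, lambda) = (1/2) x^T Q x + c^T x + lambda^T (A x - b)
Stationarity (grad_x L = 0): Q x + c + A^T lambda = 0.
Primal feasibility: A x = b.

This gives the KKT block system:
  [ Q   A^T ] [ x     ]   [-c ]
  [ A    0  ] [ lambda ] = [ b ]

Solving the linear system:
  x*      = (-0.9326, 0.1011)
  lambda* = (-2.7528)
  f(x*)   = 3.4494

x* = (-0.9326, 0.1011), lambda* = (-2.7528)


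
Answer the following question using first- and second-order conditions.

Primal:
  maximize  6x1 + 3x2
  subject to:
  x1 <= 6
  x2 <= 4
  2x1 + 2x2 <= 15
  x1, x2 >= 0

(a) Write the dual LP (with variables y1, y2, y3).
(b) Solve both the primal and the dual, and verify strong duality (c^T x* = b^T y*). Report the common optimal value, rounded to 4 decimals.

The standard primal-dual pair for 'max c^T x s.t. A x <= b, x >= 0' is:
  Dual:  min b^T y  s.t.  A^T y >= c,  y >= 0.

So the dual LP is:
  minimize  6y1 + 4y2 + 15y3
  subject to:
    y1 + 2y3 >= 6
    y2 + 2y3 >= 3
    y1, y2, y3 >= 0

Solving the primal: x* = (6, 1.5).
  primal value c^T x* = 40.5.
Solving the dual: y* = (3, 0, 1.5).
  dual value b^T y* = 40.5.
Strong duality: c^T x* = b^T y*. Confirmed.

40.5


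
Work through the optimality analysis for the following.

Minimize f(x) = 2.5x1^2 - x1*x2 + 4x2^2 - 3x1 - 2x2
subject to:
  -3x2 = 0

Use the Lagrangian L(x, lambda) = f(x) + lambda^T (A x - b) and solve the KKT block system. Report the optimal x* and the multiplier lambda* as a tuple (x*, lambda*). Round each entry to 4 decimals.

Form the Lagrangian:
  L(x, lambda) = (1/2) x^T Q x + c^T x + lambda^T (A x - b)
Stationarity (grad_x L = 0): Q x + c + A^T lambda = 0.
Primal feasibility: A x = b.

This gives the KKT block system:
  [ Q   A^T ] [ x     ]   [-c ]
  [ A    0  ] [ lambda ] = [ b ]

Solving the linear system:
  x*      = (0.6, 0)
  lambda* = (-0.8667)
  f(x*)   = -0.9

x* = (0.6, 0), lambda* = (-0.8667)


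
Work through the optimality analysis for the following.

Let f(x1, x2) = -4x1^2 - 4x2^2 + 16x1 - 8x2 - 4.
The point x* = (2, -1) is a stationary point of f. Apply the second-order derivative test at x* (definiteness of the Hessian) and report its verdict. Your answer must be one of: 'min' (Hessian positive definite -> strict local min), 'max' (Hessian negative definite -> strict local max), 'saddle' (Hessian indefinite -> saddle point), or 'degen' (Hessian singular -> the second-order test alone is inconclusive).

Compute the Hessian H = grad^2 f:
  H = [[-8, 0], [0, -8]]
Verify stationarity: grad f(x*) = H x* + g = (0, 0).
Eigenvalues of H: -8, -8.
Both eigenvalues < 0, so H is negative definite -> x* is a strict local max.

max


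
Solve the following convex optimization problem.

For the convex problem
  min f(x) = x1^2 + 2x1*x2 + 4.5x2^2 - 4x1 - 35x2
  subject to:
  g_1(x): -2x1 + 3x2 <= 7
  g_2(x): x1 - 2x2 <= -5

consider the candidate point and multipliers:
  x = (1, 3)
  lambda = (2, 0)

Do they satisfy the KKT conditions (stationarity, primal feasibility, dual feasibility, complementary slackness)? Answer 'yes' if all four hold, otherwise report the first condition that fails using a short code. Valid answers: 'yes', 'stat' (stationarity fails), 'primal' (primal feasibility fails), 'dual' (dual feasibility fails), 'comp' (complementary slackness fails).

Gradient of f: grad f(x) = Q x + c = (4, -6)
Constraint values g_i(x) = a_i^T x - b_i:
  g_1((1, 3)) = 0
  g_2((1, 3)) = 0
Stationarity residual: grad f(x) + sum_i lambda_i a_i = (0, 0)
  -> stationarity OK
Primal feasibility (all g_i <= 0): OK
Dual feasibility (all lambda_i >= 0): OK
Complementary slackness (lambda_i * g_i(x) = 0 for all i): OK

Verdict: yes, KKT holds.

yes


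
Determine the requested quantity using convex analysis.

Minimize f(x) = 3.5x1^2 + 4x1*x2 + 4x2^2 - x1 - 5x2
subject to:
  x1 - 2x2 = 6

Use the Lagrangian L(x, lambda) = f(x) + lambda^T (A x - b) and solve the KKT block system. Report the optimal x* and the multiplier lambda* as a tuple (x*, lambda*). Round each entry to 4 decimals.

Form the Lagrangian:
  L(x, lambda) = (1/2) x^T Q x + c^T x + lambda^T (A x - b)
Stationarity (grad_x L = 0): Q x + c + A^T lambda = 0.
Primal feasibility: A x = b.

This gives the KKT block system:
  [ Q   A^T ] [ x     ]   [-c ]
  [ A    0  ] [ lambda ] = [ b ]

Solving the linear system:
  x*      = (2.1154, -1.9423)
  lambda* = (-6.0385)
  f(x*)   = 21.9135

x* = (2.1154, -1.9423), lambda* = (-6.0385)


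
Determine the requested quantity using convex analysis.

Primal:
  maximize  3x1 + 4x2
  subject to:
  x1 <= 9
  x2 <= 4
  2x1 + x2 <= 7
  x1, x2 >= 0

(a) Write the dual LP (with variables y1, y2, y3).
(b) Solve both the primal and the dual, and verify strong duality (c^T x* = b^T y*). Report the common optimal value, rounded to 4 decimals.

The standard primal-dual pair for 'max c^T x s.t. A x <= b, x >= 0' is:
  Dual:  min b^T y  s.t.  A^T y >= c,  y >= 0.

So the dual LP is:
  minimize  9y1 + 4y2 + 7y3
  subject to:
    y1 + 2y3 >= 3
    y2 + y3 >= 4
    y1, y2, y3 >= 0

Solving the primal: x* = (1.5, 4).
  primal value c^T x* = 20.5.
Solving the dual: y* = (0, 2.5, 1.5).
  dual value b^T y* = 20.5.
Strong duality: c^T x* = b^T y*. Confirmed.

20.5


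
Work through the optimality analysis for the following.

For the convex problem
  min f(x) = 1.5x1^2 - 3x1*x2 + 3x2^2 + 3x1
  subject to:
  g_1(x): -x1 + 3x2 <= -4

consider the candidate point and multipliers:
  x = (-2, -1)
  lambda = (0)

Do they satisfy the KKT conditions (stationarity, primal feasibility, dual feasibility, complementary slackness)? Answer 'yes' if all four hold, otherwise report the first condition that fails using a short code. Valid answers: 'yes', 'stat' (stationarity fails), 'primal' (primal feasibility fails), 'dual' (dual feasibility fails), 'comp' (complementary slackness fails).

Gradient of f: grad f(x) = Q x + c = (0, 0)
Constraint values g_i(x) = a_i^T x - b_i:
  g_1((-2, -1)) = 3
Stationarity residual: grad f(x) + sum_i lambda_i a_i = (0, 0)
  -> stationarity OK
Primal feasibility (all g_i <= 0): FAILS
Dual feasibility (all lambda_i >= 0): OK
Complementary slackness (lambda_i * g_i(x) = 0 for all i): OK

Verdict: the first failing condition is primal_feasibility -> primal.

primal


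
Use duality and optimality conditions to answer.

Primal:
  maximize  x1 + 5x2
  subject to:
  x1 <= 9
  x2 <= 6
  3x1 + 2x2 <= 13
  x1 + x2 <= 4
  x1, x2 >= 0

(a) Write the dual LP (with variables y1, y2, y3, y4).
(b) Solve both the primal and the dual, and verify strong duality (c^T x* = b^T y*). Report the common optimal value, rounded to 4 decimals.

The standard primal-dual pair for 'max c^T x s.t. A x <= b, x >= 0' is:
  Dual:  min b^T y  s.t.  A^T y >= c,  y >= 0.

So the dual LP is:
  minimize  9y1 + 6y2 + 13y3 + 4y4
  subject to:
    y1 + 3y3 + y4 >= 1
    y2 + 2y3 + y4 >= 5
    y1, y2, y3, y4 >= 0

Solving the primal: x* = (0, 4).
  primal value c^T x* = 20.
Solving the dual: y* = (0, 0, 0, 5).
  dual value b^T y* = 20.
Strong duality: c^T x* = b^T y*. Confirmed.

20


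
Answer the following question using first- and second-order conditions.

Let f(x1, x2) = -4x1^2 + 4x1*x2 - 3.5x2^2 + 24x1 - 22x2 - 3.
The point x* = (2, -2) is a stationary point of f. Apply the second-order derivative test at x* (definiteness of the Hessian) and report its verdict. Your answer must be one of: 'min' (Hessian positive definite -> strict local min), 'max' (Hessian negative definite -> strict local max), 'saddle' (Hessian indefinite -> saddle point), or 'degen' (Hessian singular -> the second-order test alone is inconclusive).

Compute the Hessian H = grad^2 f:
  H = [[-8, 4], [4, -7]]
Verify stationarity: grad f(x*) = H x* + g = (0, 0).
Eigenvalues of H: -11.5311, -3.4689.
Both eigenvalues < 0, so H is negative definite -> x* is a strict local max.

max


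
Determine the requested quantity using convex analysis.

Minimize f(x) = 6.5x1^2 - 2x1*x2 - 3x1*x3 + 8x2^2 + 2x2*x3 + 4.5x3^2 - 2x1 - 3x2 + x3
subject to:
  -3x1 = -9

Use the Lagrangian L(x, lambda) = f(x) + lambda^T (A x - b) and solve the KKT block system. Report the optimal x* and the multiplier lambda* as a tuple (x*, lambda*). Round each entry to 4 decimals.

Form the Lagrangian:
  L(x, lambda) = (1/2) x^T Q x + c^T x + lambda^T (A x - b)
Stationarity (grad_x L = 0): Q x + c + A^T lambda = 0.
Primal feasibility: A x = b.

This gives the KKT block system:
  [ Q   A^T ] [ x     ]   [-c ]
  [ A    0  ] [ lambda ] = [ b ]

Solving the linear system:
  x*      = (3, 0.4643, 0.7857)
  lambda* = (11.2381)
  f(x*)   = 47.2679

x* = (3, 0.4643, 0.7857), lambda* = (11.2381)


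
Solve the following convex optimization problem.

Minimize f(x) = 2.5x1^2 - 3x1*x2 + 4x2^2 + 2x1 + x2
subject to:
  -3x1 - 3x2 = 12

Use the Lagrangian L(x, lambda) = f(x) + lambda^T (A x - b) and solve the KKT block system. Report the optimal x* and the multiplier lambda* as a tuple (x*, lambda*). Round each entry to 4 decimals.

Form the Lagrangian:
  L(x, lambda) = (1/2) x^T Q x + c^T x + lambda^T (A x - b)
Stationarity (grad_x L = 0): Q x + c + A^T lambda = 0.
Primal feasibility: A x = b.

This gives the KKT block system:
  [ Q   A^T ] [ x     ]   [-c ]
  [ A    0  ] [ lambda ] = [ b ]

Solving the linear system:
  x*      = (-2.3684, -1.6316)
  lambda* = (-1.6491)
  f(x*)   = 6.7105

x* = (-2.3684, -1.6316), lambda* = (-1.6491)


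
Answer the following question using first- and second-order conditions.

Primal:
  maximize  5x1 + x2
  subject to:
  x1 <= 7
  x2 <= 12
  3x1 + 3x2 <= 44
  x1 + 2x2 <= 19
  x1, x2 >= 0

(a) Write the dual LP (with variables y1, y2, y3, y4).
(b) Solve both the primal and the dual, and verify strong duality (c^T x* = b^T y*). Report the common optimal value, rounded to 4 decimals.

The standard primal-dual pair for 'max c^T x s.t. A x <= b, x >= 0' is:
  Dual:  min b^T y  s.t.  A^T y >= c,  y >= 0.

So the dual LP is:
  minimize  7y1 + 12y2 + 44y3 + 19y4
  subject to:
    y1 + 3y3 + y4 >= 5
    y2 + 3y3 + 2y4 >= 1
    y1, y2, y3, y4 >= 0

Solving the primal: x* = (7, 6).
  primal value c^T x* = 41.
Solving the dual: y* = (4.5, 0, 0, 0.5).
  dual value b^T y* = 41.
Strong duality: c^T x* = b^T y*. Confirmed.

41


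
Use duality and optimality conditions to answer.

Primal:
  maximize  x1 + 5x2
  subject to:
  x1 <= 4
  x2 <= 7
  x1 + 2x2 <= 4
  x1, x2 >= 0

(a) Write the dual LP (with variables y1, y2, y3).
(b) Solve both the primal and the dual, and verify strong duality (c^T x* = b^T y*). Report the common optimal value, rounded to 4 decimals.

The standard primal-dual pair for 'max c^T x s.t. A x <= b, x >= 0' is:
  Dual:  min b^T y  s.t.  A^T y >= c,  y >= 0.

So the dual LP is:
  minimize  4y1 + 7y2 + 4y3
  subject to:
    y1 + y3 >= 1
    y2 + 2y3 >= 5
    y1, y2, y3 >= 0

Solving the primal: x* = (0, 2).
  primal value c^T x* = 10.
Solving the dual: y* = (0, 0, 2.5).
  dual value b^T y* = 10.
Strong duality: c^T x* = b^T y*. Confirmed.

10


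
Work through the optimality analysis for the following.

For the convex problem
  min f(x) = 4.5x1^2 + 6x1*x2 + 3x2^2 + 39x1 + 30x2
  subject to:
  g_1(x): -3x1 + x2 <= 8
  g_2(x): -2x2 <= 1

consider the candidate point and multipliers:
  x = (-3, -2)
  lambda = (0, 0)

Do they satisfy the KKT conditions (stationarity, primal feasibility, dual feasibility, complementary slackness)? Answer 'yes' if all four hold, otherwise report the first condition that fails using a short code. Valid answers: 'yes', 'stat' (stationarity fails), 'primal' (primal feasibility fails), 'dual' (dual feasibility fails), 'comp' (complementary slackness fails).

Gradient of f: grad f(x) = Q x + c = (0, 0)
Constraint values g_i(x) = a_i^T x - b_i:
  g_1((-3, -2)) = -1
  g_2((-3, -2)) = 3
Stationarity residual: grad f(x) + sum_i lambda_i a_i = (0, 0)
  -> stationarity OK
Primal feasibility (all g_i <= 0): FAILS
Dual feasibility (all lambda_i >= 0): OK
Complementary slackness (lambda_i * g_i(x) = 0 for all i): OK

Verdict: the first failing condition is primal_feasibility -> primal.

primal


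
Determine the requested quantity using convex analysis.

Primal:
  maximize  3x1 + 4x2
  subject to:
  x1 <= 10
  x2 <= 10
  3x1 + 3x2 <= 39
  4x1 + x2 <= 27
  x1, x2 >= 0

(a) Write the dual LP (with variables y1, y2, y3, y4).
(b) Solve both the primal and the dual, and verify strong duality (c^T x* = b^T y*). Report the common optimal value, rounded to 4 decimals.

The standard primal-dual pair for 'max c^T x s.t. A x <= b, x >= 0' is:
  Dual:  min b^T y  s.t.  A^T y >= c,  y >= 0.

So the dual LP is:
  minimize  10y1 + 10y2 + 39y3 + 27y4
  subject to:
    y1 + 3y3 + 4y4 >= 3
    y2 + 3y3 + y4 >= 4
    y1, y2, y3, y4 >= 0

Solving the primal: x* = (3, 10).
  primal value c^T x* = 49.
Solving the dual: y* = (0, 1, 1, 0).
  dual value b^T y* = 49.
Strong duality: c^T x* = b^T y*. Confirmed.

49


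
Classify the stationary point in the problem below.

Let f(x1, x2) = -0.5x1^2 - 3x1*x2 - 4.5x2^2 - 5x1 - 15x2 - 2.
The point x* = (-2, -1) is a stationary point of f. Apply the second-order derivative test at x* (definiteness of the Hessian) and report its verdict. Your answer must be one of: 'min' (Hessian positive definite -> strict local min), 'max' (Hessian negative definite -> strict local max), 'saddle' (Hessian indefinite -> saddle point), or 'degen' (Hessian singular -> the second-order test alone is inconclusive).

Compute the Hessian H = grad^2 f:
  H = [[-1, -3], [-3, -9]]
Verify stationarity: grad f(x*) = H x* + g = (0, 0).
Eigenvalues of H: -10, 0.
H has a zero eigenvalue (singular; negative semidefinite but not definite), so H is neither positive definite, negative definite, nor indefinite. The second-order test alone is inconclusive -> degen.
(Indeed, f is constant along the null direction of H through x*, so x* is not a strict local extremum.)

degen


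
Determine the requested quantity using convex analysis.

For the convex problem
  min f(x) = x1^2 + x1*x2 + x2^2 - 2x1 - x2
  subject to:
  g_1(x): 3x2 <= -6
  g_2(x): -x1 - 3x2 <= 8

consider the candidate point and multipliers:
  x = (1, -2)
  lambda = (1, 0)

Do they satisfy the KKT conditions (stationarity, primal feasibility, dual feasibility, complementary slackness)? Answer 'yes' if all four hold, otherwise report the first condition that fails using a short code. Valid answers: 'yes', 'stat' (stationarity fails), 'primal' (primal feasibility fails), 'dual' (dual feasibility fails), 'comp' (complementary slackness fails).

Gradient of f: grad f(x) = Q x + c = (-2, -4)
Constraint values g_i(x) = a_i^T x - b_i:
  g_1((1, -2)) = 0
  g_2((1, -2)) = -3
Stationarity residual: grad f(x) + sum_i lambda_i a_i = (-2, -1)
  -> stationarity FAILS
Primal feasibility (all g_i <= 0): OK
Dual feasibility (all lambda_i >= 0): OK
Complementary slackness (lambda_i * g_i(x) = 0 for all i): OK

Verdict: the first failing condition is stationarity -> stat.

stat


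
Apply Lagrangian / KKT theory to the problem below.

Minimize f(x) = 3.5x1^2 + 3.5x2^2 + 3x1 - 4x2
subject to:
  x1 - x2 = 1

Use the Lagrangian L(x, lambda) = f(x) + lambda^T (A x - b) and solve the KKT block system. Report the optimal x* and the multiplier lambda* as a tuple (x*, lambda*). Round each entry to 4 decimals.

Form the Lagrangian:
  L(x, lambda) = (1/2) x^T Q x + c^T x + lambda^T (A x - b)
Stationarity (grad_x L = 0): Q x + c + A^T lambda = 0.
Primal feasibility: A x = b.

This gives the KKT block system:
  [ Q   A^T ] [ x     ]   [-c ]
  [ A    0  ] [ lambda ] = [ b ]

Solving the linear system:
  x*      = (0.5714, -0.4286)
  lambda* = (-7)
  f(x*)   = 5.2143

x* = (0.5714, -0.4286), lambda* = (-7)


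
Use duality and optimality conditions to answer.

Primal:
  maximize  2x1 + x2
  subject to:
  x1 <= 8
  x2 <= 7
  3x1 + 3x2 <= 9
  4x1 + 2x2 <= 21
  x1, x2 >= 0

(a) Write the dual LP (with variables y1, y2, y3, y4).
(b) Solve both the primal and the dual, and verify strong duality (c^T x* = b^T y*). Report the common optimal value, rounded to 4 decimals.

The standard primal-dual pair for 'max c^T x s.t. A x <= b, x >= 0' is:
  Dual:  min b^T y  s.t.  A^T y >= c,  y >= 0.

So the dual LP is:
  minimize  8y1 + 7y2 + 9y3 + 21y4
  subject to:
    y1 + 3y3 + 4y4 >= 2
    y2 + 3y3 + 2y4 >= 1
    y1, y2, y3, y4 >= 0

Solving the primal: x* = (3, 0).
  primal value c^T x* = 6.
Solving the dual: y* = (0, 0, 0.6667, 0).
  dual value b^T y* = 6.
Strong duality: c^T x* = b^T y*. Confirmed.

6


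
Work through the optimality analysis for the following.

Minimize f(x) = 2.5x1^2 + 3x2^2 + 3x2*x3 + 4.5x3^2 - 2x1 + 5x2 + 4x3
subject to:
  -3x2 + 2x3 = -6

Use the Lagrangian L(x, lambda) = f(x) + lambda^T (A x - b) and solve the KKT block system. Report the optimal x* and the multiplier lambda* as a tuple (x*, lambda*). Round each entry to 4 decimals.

Form the Lagrangian:
  L(x, lambda) = (1/2) x^T Q x + c^T x + lambda^T (A x - b)
Stationarity (grad_x L = 0): Q x + c + A^T lambda = 0.
Primal feasibility: A x = b.

This gives the KKT block system:
  [ Q   A^T ] [ x     ]   [-c ]
  [ A    0  ] [ lambda ] = [ b ]

Solving the linear system:
  x*      = (0.4, 1.0922, -1.3617)
  lambda* = (2.4894)
  f(x*)   = 7.0752

x* = (0.4, 1.0922, -1.3617), lambda* = (2.4894)


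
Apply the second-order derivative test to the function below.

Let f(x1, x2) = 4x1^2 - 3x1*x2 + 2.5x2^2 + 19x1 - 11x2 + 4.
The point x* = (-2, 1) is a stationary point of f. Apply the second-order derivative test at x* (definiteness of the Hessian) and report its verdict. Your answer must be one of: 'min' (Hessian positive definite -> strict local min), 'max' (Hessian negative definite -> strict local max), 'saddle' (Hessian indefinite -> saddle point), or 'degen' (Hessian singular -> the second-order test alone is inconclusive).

Compute the Hessian H = grad^2 f:
  H = [[8, -3], [-3, 5]]
Verify stationarity: grad f(x*) = H x* + g = (0, 0).
Eigenvalues of H: 3.1459, 9.8541.
Both eigenvalues > 0, so H is positive definite -> x* is a strict local min.

min


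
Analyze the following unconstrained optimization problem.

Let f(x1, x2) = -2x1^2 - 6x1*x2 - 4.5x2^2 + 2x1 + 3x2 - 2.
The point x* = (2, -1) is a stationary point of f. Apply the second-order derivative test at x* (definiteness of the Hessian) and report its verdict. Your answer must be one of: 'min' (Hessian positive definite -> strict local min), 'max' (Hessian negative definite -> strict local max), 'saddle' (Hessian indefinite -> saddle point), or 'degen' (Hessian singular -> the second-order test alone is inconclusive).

Compute the Hessian H = grad^2 f:
  H = [[-4, -6], [-6, -9]]
Verify stationarity: grad f(x*) = H x* + g = (0, 0).
Eigenvalues of H: -13, 0.
H has a zero eigenvalue (singular; negative semidefinite but not definite), so H is neither positive definite, negative definite, nor indefinite. The second-order test alone is inconclusive -> degen.
(Indeed, f is constant along the null direction of H through x*, so x* is not a strict local extremum.)

degen
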